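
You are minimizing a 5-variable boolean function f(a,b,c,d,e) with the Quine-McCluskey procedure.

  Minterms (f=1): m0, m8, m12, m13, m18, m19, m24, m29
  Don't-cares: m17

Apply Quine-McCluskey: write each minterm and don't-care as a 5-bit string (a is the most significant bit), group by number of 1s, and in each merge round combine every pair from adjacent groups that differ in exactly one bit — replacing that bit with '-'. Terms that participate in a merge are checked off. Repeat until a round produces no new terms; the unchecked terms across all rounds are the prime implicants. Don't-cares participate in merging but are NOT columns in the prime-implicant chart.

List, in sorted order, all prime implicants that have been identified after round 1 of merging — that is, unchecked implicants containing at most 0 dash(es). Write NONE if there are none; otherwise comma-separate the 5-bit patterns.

Round 0: 00000✓ 01000✓ 01100✓ 01101✓ 10001✓ 10010✓ 10011✓ 11000✓ 11101✓
Round 1: -1000 -1101 0-000 01-00 0110- 100-1 1001-
PIs = {-1000, -1101, 0-000, 01-00, 0110-, 100-1, 1001-}

NONE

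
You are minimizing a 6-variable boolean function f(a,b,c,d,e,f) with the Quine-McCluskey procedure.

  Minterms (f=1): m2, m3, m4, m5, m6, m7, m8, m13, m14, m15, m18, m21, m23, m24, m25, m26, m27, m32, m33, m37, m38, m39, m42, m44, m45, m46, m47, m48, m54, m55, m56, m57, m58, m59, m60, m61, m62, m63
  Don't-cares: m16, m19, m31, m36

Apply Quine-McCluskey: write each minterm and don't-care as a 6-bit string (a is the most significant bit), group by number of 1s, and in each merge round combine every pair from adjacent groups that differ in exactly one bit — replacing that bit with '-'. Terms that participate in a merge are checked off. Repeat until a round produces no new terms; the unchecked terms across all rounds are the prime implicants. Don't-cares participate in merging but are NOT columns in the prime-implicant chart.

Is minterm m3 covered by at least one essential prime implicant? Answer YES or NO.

[col 0] 000010*, 000011*, 000100*, 000101*, 000110*, 000111*, 001000*, 001101*, 001110*, 001111*, 010000*, 010010*, 010011*, 010101*, 010111*, 011000*, 011001*, 011010*, 011011*, 011111*, 100000*, 100001*, 100100*, 100101*, 100110*, 100111*, 101010*, 101100*, 101101*, 101110*, 101111*, 110000*, 110110*, 110111*, 111000*, 111001*, 111010*, 111011*, 111100*, 111101*, 111110*, 111111*
[col 1] -00100*, -00101*, -00110*, -00111*, -01101*, -01110*, -01111*, -10000*, -10111*, -11000*, -11001*, -11010*, -11011*, -11111*, 0-0010*, 0-0011*, 0-0101*, 0-0111*, 0-1000, 0-1111*, 00-101*, 00-110*, 00-111*, 000-10*, 000-11*, 00001-*, 0001-0*, 0001-1*, 00010-*, 00011-*, 0011-1*, 00111-*, 01-000*, 01-010*, 01-011*, 01-111*, 010-11*, 0100-0*, 01001-*, 0101-1*, 011-11*, 0110-0*, 0110-1*, 01100-*, 01101-*, 1-0000, 1-0110*, 1-0111*, 1-1010*, 1-1100*, 1-1101*, 1-1110*, 1-1111*, 10-100*, 10-101*, 10-110*, 10-111*, 100-00*, 100-01*, 10000-*, 1001-0*, 1001-1*, 10010-*, 10011-*, 101-10*, 1011-0*, 1011-1*, 10110-*, 10111-*, 11-000*, 11-110*, 11-111*, 11011-*, 111-00*, 111-01*, 111-10*, 111-11*, 1110-0*, 1110-1*, 11100-*, 11101-*, 1111-0*, 1111-1*, 11110-*, 11111-*
[col 2] --0111*, --1111*, -0-101*, -0-110*, -0-111*, -001-0*, -001-1*, -0010-*, -0011-*, -011-1*, -0111-*, -1-000, -1-111*, -11-11, -110-0*, -110-1*, -1100-*, -1101-*, 0--111*, 0-0-11, 0-001-, 0-01-1, 00-1-1*, 00-11-*, 000-1-, 0001--*, 01--11, 01-0-0, 01-01-, 0110--*, 1--110*, 1--111*, 1-011-*, 1-1-10, 1-11-0*, 1-11-1*, 1-110-*, 1-111-*, 10-1-0*, 10-1-1*, 10-10-*, 10-11-*, 100-0-, 1001--*, 1011--*, 11-11-*, 111--0*, 111--1*, 111-0-*, 111-1-*, 1110--*, 1111--*
[col 3] ---111, -0-1-1, -0-11-, -001--, -110--, 1--11-, 1-11--, 10-1--, 111---
Prime implicants: ---111, -0-1-1, -0-11-, -001--, -1-000, -11-11, -110--, 0-0-11, 0-001-, 0-01-1, 0-1000, 000-1-, 01--11, 01-0-0, 01-01-, 1--11-, 1-0000, 1-1-10, 1-11--, 10-1--, 100-0-, 111---
PI chart (minterm → PIs covering it):
  2 | 0-001-,000-1-
  3 | 0-0-11,0-001-,000-1-
  4 | -001--  (sole → essential)
  5 | -0-1-1,-001--,0-01-1
  6 | -0-11-,-001--,000-1-
  7 | ---111,-0-1-1,-0-11-,-001--,0-0-11,0-01-1,000-1-
  8 | 0-1000  (sole → essential)
  13 | -0-1-1  (sole → essential)
  14 | -0-11-  (sole → essential)
  15 | ---111,-0-1-1,-0-11-
  18 | 0-001-,01-0-0,01-01-
  21 | 0-01-1  (sole → essential)
  23 | ---111,0-0-11,0-01-1,01--11
  24 | -1-000,-110--,0-1000,01-0-0
  25 | -110--  (sole → essential)
  26 | -110--,01-0-0,01-01-
  27 | -11-11,-110--,01--11,01-01-
  32 | 1-0000,100-0-
  33 | 100-0-  (sole → essential)
  37 | -0-1-1,-001--,10-1--,100-0-
  38 | -0-11-,-001--,1--11-,10-1--
  39 | ---111,-0-1-1,-0-11-,-001--,1--11-,10-1--
  42 | 1-1-10  (sole → essential)
  44 | 1-11--,10-1--
  45 | -0-1-1,1-11--,10-1--
  46 | -0-11-,1--11-,1-1-10,1-11--,10-1--
  47 | ---111,-0-1-1,-0-11-,1--11-,1-11--,10-1--
  48 | -1-000,1-0000
  54 | 1--11-  (sole → essential)
  55 | ---111,1--11-
  56 | -1-000,-110--,111---
  57 | -110--,111---
  58 | -110--,1-1-10,111---
  59 | -11-11,-110--,111---
  60 | 1-11--,111---
  61 | 1-11--,111---
  62 | 1--11-,1-1-10,1-11--,111---
  63 | ---111,-11-11,1--11-,1-11--,111---
Essential prime implicants: -0-1-1, -0-11-, -001--, -110--, 0-01-1, 0-1000, 1--11-, 1-1-10, 100-0-

NO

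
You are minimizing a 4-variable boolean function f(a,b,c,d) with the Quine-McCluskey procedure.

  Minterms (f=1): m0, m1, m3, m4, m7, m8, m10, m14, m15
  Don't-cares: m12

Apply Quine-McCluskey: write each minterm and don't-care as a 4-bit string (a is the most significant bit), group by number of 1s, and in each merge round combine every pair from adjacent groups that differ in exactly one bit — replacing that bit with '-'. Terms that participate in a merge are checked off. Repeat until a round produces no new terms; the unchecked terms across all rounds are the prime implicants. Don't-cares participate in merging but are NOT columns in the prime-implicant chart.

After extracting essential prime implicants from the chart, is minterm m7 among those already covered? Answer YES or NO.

NO

size-2^0 implicants → 0000(✓)  0001(✓)  0011(✓)  0100(✓)  0111(✓)  1000(✓)  1010(✓)  1100(✓)  1110(✓)  1111(✓)
size-2^1 implicants → -000(✓)  -100(✓)  -111  0-00(✓)  0-11  00-1  000-  1-00(✓)  1-10(✓)  10-0(✓)  11-0(✓)  111-
size-2^2 implicants → --00  1--0
Unchecked terms (primes): --00, -111, 0-11, 00-1, 000-, 1--0, 111-
Minterm coverage:
  m0 ⊆ --00,000-
  m1 ⊆ 00-1,000-
  m3 ⊆ 0-11,00-1
  m4 ⊆ --00 [E]
  m7 ⊆ -111,0-11
  m8 ⊆ --00,1--0
  m10 ⊆ 1--0 [E]
  m14 ⊆ 1--0,111-
  m15 ⊆ -111,111-
E = {--00, 1--0}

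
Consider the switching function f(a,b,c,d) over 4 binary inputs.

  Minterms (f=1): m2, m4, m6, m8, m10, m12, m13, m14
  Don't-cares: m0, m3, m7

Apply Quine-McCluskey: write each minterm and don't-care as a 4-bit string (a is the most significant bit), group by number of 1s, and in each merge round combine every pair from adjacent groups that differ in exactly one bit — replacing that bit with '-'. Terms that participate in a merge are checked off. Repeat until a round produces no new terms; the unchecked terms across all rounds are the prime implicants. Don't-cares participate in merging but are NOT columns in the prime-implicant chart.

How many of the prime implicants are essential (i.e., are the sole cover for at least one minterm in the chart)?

size-2^0 implicants → 0000(✓)  0010(✓)  0011(✓)  0100(✓)  0110(✓)  0111(✓)  1000(✓)  1010(✓)  1100(✓)  1101(✓)  1110(✓)
size-2^1 implicants → -000(✓)  -010(✓)  -100(✓)  -110(✓)  0-00(✓)  0-10(✓)  0-11(✓)  00-0(✓)  001-(✓)  01-0(✓)  011-(✓)  1-00(✓)  1-10(✓)  10-0(✓)  11-0(✓)  110-
size-2^2 implicants → --00(✓)  --10(✓)  -0-0(✓)  -1-0(✓)  0--0(✓)  0-1-  1--0(✓)
size-2^3 implicants → ---0
Unchecked terms (primes): ---0, 0-1-, 110-
Minterm coverage:
  m2 ⊆ ---0,0-1-
  m4 ⊆ ---0 [E]
  m6 ⊆ ---0,0-1-
  m8 ⊆ ---0 [E]
  m10 ⊆ ---0 [E]
  m12 ⊆ ---0,110-
  m13 ⊆ 110- [E]
  m14 ⊆ ---0 [E]
E = {---0, 110-}

2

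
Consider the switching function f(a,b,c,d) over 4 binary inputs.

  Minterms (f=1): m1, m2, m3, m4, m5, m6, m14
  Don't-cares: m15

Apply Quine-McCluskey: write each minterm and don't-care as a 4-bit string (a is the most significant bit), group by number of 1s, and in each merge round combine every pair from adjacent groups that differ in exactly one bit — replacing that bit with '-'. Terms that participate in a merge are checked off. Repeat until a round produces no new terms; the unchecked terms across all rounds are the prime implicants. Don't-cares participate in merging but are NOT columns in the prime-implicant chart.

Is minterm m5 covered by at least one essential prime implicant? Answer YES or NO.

NO

Round 0: 0001✓ 0010✓ 0011✓ 0100✓ 0101✓ 0110✓ 1110✓ 1111✓
Round 1: -110 0-01 0-10 00-1 001- 01-0 010- 111-
PIs = {-110, 0-01, 0-10, 00-1, 001-, 01-0, 010-, 111-}
Coverage chart:
  m1: 0-01,00-1
  m2: 0-10,001-
  m3: 00-1,001-
  m4: 01-0,010-
  m5: 0-01,010-
  m6: -110,0-10,01-0
  m14: -110,111-
(no essential prime implicants)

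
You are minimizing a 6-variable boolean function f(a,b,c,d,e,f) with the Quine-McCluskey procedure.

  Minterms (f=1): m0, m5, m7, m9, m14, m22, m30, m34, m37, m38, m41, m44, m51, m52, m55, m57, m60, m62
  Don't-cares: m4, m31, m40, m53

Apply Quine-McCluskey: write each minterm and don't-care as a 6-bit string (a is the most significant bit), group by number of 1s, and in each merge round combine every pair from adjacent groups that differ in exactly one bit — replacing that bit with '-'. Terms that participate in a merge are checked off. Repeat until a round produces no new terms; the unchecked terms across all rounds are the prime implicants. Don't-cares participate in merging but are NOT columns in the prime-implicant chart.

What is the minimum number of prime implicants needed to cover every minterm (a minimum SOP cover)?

12

size-2^0 implicants → 000000(✓)  000100(✓)  000101(✓)  000111(✓)  001001(✓)  001110(✓)  010110(✓)  011110(✓)  011111(✓)  100010(✓)  100101(✓)  100110(✓)  101000(✓)  101001(✓)  101100(✓)  110011(✓)  110100(✓)  110101(✓)  110111(✓)  111001(✓)  111100(✓)  111110(✓)
size-2^1 implicants → -00101  -01001  -11110  0-1110  000-00  0001-1  00010-  01-110  01111-  1-0101  1-1001  1-1100  100-10  101-00  10100-  11-100  110-11  1101-1  11010-  1111-0
Unchecked terms (primes): -00101, -01001, -11110, 0-1110, 000-00, 0001-1, 00010-, 01-110, 01111-, 1-0101, 1-1001, 1-1100, 100-10, 101-00, 10100-, 11-100, 110-11, 1101-1, 11010-, 1111-0
Minterm coverage:
  m0 ⊆ 000-00 [E]
  m5 ⊆ -00101,0001-1,00010-
  m7 ⊆ 0001-1 [E]
  m9 ⊆ -01001 [E]
  m14 ⊆ 0-1110 [E]
  m22 ⊆ 01-110 [E]
  m30 ⊆ -11110,0-1110,01-110,01111-
  m34 ⊆ 100-10 [E]
  m37 ⊆ -00101,1-0101
  m38 ⊆ 100-10 [E]
  m41 ⊆ -01001,1-1001,10100-
  m44 ⊆ 1-1100,101-00
  m51 ⊆ 110-11 [E]
  m52 ⊆ 11-100,11010-
  m55 ⊆ 110-11,1101-1
  m57 ⊆ 1-1001 [E]
  m60 ⊆ 1-1100,11-100,1111-0
  m62 ⊆ -11110,1111-0
E = {-01001, 0-1110, 000-00, 0001-1, 01-110, 1-1001, 100-10, 110-11}
Petrick residual → -00101, -11110, 1-1100, 11-100
Cover = b'c'de'f + b'cd'e'f + bcdef' + a'cdef' + a'b'c'e'f' + a'b'c'df + a'bdef' + acd'e'f + acde'f' + ab'c'ef' + abde'f' + abc'ef  |cover|=12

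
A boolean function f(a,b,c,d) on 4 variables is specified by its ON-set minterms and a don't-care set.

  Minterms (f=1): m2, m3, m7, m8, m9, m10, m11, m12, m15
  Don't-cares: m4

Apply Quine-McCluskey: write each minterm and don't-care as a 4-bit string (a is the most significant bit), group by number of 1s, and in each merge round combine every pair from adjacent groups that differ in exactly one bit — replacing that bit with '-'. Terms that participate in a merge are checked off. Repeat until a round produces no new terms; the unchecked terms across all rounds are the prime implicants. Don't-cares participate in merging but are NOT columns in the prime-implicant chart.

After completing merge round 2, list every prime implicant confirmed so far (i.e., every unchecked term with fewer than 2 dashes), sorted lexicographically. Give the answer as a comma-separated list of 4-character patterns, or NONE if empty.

[col 0] 0010*, 0011*, 0100*, 0111*, 1000*, 1001*, 1010*, 1011*, 1100*, 1111*
[col 1] -010*, -011*, -100, -111*, 0-11*, 001-*, 1-00, 1-11*, 10-0*, 10-1*, 100-*, 101-*
[col 2] --11, -01-, 10--
Prime implicants: --11, -01-, -100, 1-00, 10--

-100, 1-00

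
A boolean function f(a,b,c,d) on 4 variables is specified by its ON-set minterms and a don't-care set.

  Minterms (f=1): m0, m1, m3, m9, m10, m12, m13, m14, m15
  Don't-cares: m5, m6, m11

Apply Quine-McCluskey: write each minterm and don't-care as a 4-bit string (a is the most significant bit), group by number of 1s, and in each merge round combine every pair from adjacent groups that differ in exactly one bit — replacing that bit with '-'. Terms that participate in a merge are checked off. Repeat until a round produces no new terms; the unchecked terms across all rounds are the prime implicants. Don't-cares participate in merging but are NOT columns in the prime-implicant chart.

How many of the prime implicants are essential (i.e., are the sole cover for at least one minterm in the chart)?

4

Round 0: 0000✓ 0001✓ 0011✓ 0101✓ 0110✓ 1001✓ 1010✓ 1011✓ 1100✓ 1101✓ 1110✓ 1111✓
Round 1: -001✓ -011✓ -101✓ -110 0-01✓ 00-1✓ 000- 1-01✓ 1-10✓ 1-11✓ 10-1✓ 101-✓ 11-0✓ 11-1✓ 110-✓ 111-✓
Round 2: --01 -0-1 1--1 1-1- 11--
PIs = {--01, -0-1, -110, 000-, 1--1, 1-1-, 11--}
Coverage chart:
  m0: 000- ←essential
  m1: --01,-0-1,000-
  m3: -0-1 ←essential
  m9: --01,-0-1,1--1
  m10: 1-1- ←essential
  m12: 11-- ←essential
  m13: --01,1--1,11--
  m14: -110,1-1-,11--
  m15: 1--1,1-1-,11--
Essential: -0-1, 000-, 1-1-, 11--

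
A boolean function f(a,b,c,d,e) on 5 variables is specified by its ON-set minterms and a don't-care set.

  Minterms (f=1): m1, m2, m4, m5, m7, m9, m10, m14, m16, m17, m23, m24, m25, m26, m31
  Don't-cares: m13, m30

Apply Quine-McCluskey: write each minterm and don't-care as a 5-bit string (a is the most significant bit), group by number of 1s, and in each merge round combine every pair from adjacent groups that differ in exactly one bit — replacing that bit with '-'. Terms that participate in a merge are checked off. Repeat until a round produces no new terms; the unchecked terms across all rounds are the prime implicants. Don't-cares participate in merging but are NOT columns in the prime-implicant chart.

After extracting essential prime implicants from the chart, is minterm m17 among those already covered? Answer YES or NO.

Round 0: 00001✓ 00010✓ 00100✓ 00101✓ 00111✓ 01001✓ 01010✓ 01101✓ 01110✓ 10000✓ 10001✓ 10111✓ 11000✓ 11001✓ 11010✓ 11110✓ 11111✓
Round 1: -0001✓ -0111 -1001✓ -1010✓ -1110✓ 0-001✓ 0-010 0-101✓ 00-01✓ 001-1 0010- 01-01✓ 01-10✓ 1-000✓ 1-001✓ 1-111 1000-✓ 11-10✓ 110-0 1100-✓ 1111-
Round 2: --001 -1-10 0--01 1-00-
PIs = {--001, -0111, -1-10, 0--01, 0-010, 001-1, 0010-, 1-00-, 1-111, 110-0, 1111-}
Coverage chart:
  m1: --001,0--01
  m2: 0-010 ←essential
  m4: 0010- ←essential
  m5: 0--01,001-1,0010-
  m7: -0111,001-1
  m9: --001,0--01
  m10: -1-10,0-010
  m14: -1-10 ←essential
  m16: 1-00- ←essential
  m17: --001,1-00-
  m23: -0111,1-111
  m24: 1-00-,110-0
  m25: --001,1-00-
  m26: -1-10,110-0
  m31: 1-111,1111-
Essential: -1-10, 0-010, 0010-, 1-00-

YES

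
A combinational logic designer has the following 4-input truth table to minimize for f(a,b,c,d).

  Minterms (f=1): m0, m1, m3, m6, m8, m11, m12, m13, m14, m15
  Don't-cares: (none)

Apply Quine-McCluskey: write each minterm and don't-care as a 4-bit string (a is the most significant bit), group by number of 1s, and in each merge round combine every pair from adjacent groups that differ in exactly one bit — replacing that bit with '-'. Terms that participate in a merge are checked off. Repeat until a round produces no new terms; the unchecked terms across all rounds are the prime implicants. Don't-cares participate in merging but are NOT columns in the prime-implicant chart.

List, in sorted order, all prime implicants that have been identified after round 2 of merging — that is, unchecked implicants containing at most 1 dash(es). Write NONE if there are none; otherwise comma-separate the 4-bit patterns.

-000, -011, -110, 00-1, 000-, 1-00, 1-11

[col 0] 0000*, 0001*, 0011*, 0110*, 1000*, 1011*, 1100*, 1101*, 1110*, 1111*
[col 1] -000, -011, -110, 00-1, 000-, 1-00, 1-11, 11-0*, 11-1*, 110-*, 111-*
[col 2] 11--
Prime implicants: -000, -011, -110, 00-1, 000-, 1-00, 1-11, 11--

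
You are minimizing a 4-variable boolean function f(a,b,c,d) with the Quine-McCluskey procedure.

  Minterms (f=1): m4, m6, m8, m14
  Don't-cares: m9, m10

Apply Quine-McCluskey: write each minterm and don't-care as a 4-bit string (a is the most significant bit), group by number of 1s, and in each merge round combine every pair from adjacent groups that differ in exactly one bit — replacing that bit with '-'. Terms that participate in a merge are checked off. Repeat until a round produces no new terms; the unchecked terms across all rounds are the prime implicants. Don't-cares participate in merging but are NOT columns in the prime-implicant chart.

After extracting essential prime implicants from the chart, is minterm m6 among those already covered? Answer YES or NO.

[col 0] 0100*, 0110*, 1000*, 1001*, 1010*, 1110*
[col 1] -110, 01-0, 1-10, 10-0, 100-
Prime implicants: -110, 01-0, 1-10, 10-0, 100-
PI chart (minterm → PIs covering it):
  4 | 01-0  (sole → essential)
  6 | -110,01-0
  8 | 10-0,100-
  14 | -110,1-10
Essential prime implicants: 01-0

YES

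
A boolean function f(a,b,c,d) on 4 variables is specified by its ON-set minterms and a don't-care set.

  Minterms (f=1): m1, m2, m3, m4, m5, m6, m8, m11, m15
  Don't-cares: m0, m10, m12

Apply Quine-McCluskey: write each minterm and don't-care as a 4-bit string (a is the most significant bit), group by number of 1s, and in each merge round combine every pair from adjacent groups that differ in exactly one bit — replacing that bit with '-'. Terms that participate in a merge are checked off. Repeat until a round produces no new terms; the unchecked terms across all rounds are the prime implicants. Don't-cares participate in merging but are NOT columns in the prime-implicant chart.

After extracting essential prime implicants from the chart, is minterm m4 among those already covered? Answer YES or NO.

YES

[col 0] 0000*, 0001*, 0010*, 0011*, 0100*, 0101*, 0110*, 1000*, 1010*, 1011*, 1100*, 1111*
[col 1] -000*, -010*, -011*, -100*, 0-00*, 0-01*, 0-10*, 00-0*, 00-1*, 000-*, 001-*, 01-0*, 010-*, 1-00*, 1-11, 10-0*, 101-*
[col 2] --00, -0-0, -01-, 0--0, 0-0-, 00--
Prime implicants: --00, -0-0, -01-, 0--0, 0-0-, 00--, 1-11
PI chart (minterm → PIs covering it):
  1 | 0-0-,00--
  2 | -0-0,-01-,0--0,00--
  3 | -01-,00--
  4 | --00,0--0,0-0-
  5 | 0-0-  (sole → essential)
  6 | 0--0  (sole → essential)
  8 | --00,-0-0
  11 | -01-,1-11
  15 | 1-11  (sole → essential)
Essential prime implicants: 0--0, 0-0-, 1-11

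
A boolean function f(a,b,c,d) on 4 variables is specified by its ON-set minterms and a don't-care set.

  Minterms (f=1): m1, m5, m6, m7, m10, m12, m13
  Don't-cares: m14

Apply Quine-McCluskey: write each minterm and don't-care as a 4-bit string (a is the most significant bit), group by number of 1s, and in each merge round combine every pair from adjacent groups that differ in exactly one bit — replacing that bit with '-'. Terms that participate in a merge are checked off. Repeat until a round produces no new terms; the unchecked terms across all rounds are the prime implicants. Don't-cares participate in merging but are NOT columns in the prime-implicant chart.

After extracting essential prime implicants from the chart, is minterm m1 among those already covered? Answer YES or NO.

YES

[col 0] 0001*, 0101*, 0110*, 0111*, 1010*, 1100*, 1101*, 1110*
[col 1] -101, -110, 0-01, 01-1, 011-, 1-10, 11-0, 110-
Prime implicants: -101, -110, 0-01, 01-1, 011-, 1-10, 11-0, 110-
PI chart (minterm → PIs covering it):
  1 | 0-01  (sole → essential)
  5 | -101,0-01,01-1
  6 | -110,011-
  7 | 01-1,011-
  10 | 1-10  (sole → essential)
  12 | 11-0,110-
  13 | -101,110-
Essential prime implicants: 0-01, 1-10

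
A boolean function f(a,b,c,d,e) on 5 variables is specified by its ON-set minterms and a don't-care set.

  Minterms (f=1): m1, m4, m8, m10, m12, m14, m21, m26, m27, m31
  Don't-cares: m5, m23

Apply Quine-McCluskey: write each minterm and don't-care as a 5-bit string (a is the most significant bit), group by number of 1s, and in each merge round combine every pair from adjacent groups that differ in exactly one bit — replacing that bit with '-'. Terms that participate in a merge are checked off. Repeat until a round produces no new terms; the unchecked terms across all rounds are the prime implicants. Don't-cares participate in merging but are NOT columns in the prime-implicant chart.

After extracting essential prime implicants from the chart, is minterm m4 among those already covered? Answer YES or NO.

NO

Round 0: 00001✓ 00100✓ 00101✓ 01000✓ 01010✓ 01100✓ 01110✓ 10101✓ 10111✓ 11010✓ 11011✓ 11111✓
Round 1: -0101 -1010 0-100 00-01 0010- 01-00✓ 01-10✓ 010-0✓ 011-0✓ 1-111 101-1 11-11 1101-
Round 2: 01--0
PIs = {-0101, -1010, 0-100, 00-01, 0010-, 01--0, 1-111, 101-1, 11-11, 1101-}
Coverage chart:
  m1: 00-01 ←essential
  m4: 0-100,0010-
  m8: 01--0 ←essential
  m10: -1010,01--0
  m12: 0-100,01--0
  m14: 01--0 ←essential
  m21: -0101,101-1
  m26: -1010,1101-
  m27: 11-11,1101-
  m31: 1-111,11-11
Essential: 00-01, 01--0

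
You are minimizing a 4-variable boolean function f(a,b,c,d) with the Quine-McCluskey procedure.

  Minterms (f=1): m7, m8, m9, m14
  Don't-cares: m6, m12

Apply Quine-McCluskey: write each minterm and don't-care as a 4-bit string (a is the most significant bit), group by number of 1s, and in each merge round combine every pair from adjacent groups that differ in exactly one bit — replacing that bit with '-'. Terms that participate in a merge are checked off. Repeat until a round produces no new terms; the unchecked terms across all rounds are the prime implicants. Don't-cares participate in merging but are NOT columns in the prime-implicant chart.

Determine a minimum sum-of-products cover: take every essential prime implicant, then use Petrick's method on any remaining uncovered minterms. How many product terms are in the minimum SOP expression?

[col 0] 0110*, 0111*, 1000*, 1001*, 1100*, 1110*
[col 1] -110, 011-, 1-00, 100-, 11-0
Prime implicants: -110, 011-, 1-00, 100-, 11-0
PI chart (minterm → PIs covering it):
  7 | 011-  (sole → essential)
  8 | 1-00,100-
  9 | 100-  (sole → essential)
  14 | -110,11-0
Essential prime implicants: 011-, 100-
Petrick residual → -110
Minimum SOP uses 3 PIs: bcd' + a'bc + ab'c'

3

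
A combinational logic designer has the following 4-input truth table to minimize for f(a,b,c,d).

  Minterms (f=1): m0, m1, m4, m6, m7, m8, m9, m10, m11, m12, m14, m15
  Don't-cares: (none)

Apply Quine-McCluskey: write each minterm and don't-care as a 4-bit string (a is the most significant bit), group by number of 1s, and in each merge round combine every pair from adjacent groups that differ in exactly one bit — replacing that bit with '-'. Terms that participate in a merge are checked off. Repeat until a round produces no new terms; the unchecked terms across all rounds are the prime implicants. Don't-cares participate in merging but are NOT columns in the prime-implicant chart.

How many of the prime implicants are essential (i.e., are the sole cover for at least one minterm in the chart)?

[col 0] 0000*, 0001*, 0100*, 0110*, 0111*, 1000*, 1001*, 1010*, 1011*, 1100*, 1110*, 1111*
[col 1] -000*, -001*, -100*, -110*, -111*, 0-00*, 000-*, 01-0*, 011-*, 1-00*, 1-10*, 1-11*, 10-0*, 10-1*, 100-*, 101-*, 11-0*, 111-*
[col 2] --00, -00-, -1-0, -11-, 1--0, 1-1-, 10--
Prime implicants: --00, -00-, -1-0, -11-, 1--0, 1-1-, 10--
PI chart (minterm → PIs covering it):
  0 | --00,-00-
  1 | -00-  (sole → essential)
  4 | --00,-1-0
  6 | -1-0,-11-
  7 | -11-  (sole → essential)
  8 | --00,-00-,1--0,10--
  9 | -00-,10--
  10 | 1--0,1-1-,10--
  11 | 1-1-,10--
  12 | --00,-1-0,1--0
  14 | -1-0,-11-,1--0,1-1-
  15 | -11-,1-1-
Essential prime implicants: -00-, -11-

2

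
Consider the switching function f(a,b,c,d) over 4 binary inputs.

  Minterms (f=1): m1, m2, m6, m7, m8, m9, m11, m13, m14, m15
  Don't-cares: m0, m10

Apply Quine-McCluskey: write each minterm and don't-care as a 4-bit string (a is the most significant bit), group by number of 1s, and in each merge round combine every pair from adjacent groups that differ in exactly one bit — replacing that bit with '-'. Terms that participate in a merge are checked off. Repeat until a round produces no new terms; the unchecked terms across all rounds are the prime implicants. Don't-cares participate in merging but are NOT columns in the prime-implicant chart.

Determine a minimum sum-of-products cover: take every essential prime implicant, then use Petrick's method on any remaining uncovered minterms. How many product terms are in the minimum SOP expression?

4

Round 0: 0000✓ 0001✓ 0010✓ 0110✓ 0111✓ 1000✓ 1001✓ 1010✓ 1011✓ 1101✓ 1110✓ 1111✓
Round 1: -000✓ -001✓ -010✓ -110✓ -111✓ 0-10✓ 00-0✓ 000-✓ 011-✓ 1-01✓ 1-10✓ 1-11✓ 10-0✓ 10-1✓ 100-✓ 101-✓ 11-1✓ 111-✓
Round 2: --10 -0-0 -00- -11- 1--1 1-1- 10--
PIs = {--10, -0-0, -00-, -11-, 1--1, 1-1-, 10--}
Coverage chart:
  m1: -00- ←essential
  m2: --10,-0-0
  m6: --10,-11-
  m7: -11- ←essential
  m8: -0-0,-00-,10--
  m9: -00-,1--1,10--
  m11: 1--1,1-1-,10--
  m13: 1--1 ←essential
  m14: --10,-11-,1-1-
  m15: -11-,1--1,1-1-
Essential: -00-, -11-, 1--1
Petrick residual → --10
Min cover (4 terms): cd' + b'c' + bc + ad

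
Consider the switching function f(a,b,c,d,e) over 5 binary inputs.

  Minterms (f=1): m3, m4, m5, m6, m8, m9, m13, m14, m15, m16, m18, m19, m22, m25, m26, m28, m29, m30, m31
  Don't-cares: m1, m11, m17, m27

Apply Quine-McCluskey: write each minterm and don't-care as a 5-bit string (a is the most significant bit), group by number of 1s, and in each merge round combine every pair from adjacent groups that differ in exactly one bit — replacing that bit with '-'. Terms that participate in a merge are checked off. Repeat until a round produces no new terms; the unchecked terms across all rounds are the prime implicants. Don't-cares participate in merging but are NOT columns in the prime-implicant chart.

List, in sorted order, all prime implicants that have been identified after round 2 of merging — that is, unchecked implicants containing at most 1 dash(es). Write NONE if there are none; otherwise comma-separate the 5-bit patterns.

001-0, 0010-, 0100-

size-2^0 implicants → 00001(✓)  00011(✓)  00100(✓)  00101(✓)  00110(✓)  01000(✓)  01001(✓)  01011(✓)  01101(✓)  01110(✓)  01111(✓)  10000(✓)  10001(✓)  10010(✓)  10011(✓)  10110(✓)  11001(✓)  11010(✓)  11011(✓)  11100(✓)  11101(✓)  11110(✓)  11111(✓)
size-2^1 implicants → -0001(✓)  -0011(✓)  -0110(✓)  -1001(✓)  -1011(✓)  -1101(✓)  -1110(✓)  -1111(✓)  0-001(✓)  0-011(✓)  0-101(✓)  0-110(✓)  00-01(✓)  000-1(✓)  001-0  0010-  01-01(✓)  01-11(✓)  010-1(✓)  0100-  011-1(✓)  0111-(✓)  1-001(✓)  1-010(✓)  1-011(✓)  1-110(✓)  10-10(✓)  100-0(✓)  100-1(✓)  1000-(✓)  1001-(✓)  11-01(✓)  11-10(✓)  11-11(✓)  110-1(✓)  1101-(✓)  111-0(✓)  111-1(✓)  1110-(✓)  1111-(✓)
size-2^2 implicants → --001(✓)  --011(✓)  --110  -00-1(✓)  -1-01(✓)  -1-11(✓)  -10-1(✓)  -11-1(✓)  -111-  0--01  0-0-1(✓)  01--1(✓)  1--10  1-0-1(✓)  1-01-  100--  11--1(✓)  11-1-  111--
size-2^3 implicants → --0-1  -1--1
Unchecked terms (primes): --0-1, --110, -1--1, -111-, 0--01, 001-0, 0010-, 0100-, 1--10, 1-01-, 100--, 11-1-, 111--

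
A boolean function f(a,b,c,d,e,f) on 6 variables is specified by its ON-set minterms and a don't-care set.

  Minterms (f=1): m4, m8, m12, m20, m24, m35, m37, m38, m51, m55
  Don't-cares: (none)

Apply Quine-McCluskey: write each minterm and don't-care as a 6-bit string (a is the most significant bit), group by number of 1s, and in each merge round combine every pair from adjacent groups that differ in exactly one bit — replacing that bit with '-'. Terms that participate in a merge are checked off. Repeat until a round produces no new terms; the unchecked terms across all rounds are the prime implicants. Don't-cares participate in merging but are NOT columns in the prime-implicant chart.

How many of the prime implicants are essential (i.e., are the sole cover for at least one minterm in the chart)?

size-2^0 implicants → 000100(✓)  001000(✓)  001100(✓)  010100(✓)  011000(✓)  100011(✓)  100101  100110  110011(✓)  110111(✓)
size-2^1 implicants → 0-0100  0-1000  00-100  001-00  1-0011  110-11
Unchecked terms (primes): 0-0100, 0-1000, 00-100, 001-00, 1-0011, 100101, 100110, 110-11
Minterm coverage:
  m4 ⊆ 0-0100,00-100
  m8 ⊆ 0-1000,001-00
  m12 ⊆ 00-100,001-00
  m20 ⊆ 0-0100 [E]
  m24 ⊆ 0-1000 [E]
  m35 ⊆ 1-0011 [E]
  m37 ⊆ 100101 [E]
  m38 ⊆ 100110 [E]
  m51 ⊆ 1-0011,110-11
  m55 ⊆ 110-11 [E]
E = {0-0100, 0-1000, 1-0011, 100101, 100110, 110-11}

6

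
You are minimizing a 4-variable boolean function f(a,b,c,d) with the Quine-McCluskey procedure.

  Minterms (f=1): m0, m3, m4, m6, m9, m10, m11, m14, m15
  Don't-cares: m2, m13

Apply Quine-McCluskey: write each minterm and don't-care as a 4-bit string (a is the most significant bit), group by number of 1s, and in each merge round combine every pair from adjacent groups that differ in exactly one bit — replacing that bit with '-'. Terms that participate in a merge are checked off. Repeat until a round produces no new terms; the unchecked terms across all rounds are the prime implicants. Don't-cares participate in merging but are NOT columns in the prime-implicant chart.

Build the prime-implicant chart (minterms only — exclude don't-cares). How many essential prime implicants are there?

3

[col 0] 0000*, 0010*, 0011*, 0100*, 0110*, 1001*, 1010*, 1011*, 1101*, 1110*, 1111*
[col 1] -010*, -011*, -110*, 0-00*, 0-10*, 00-0*, 001-*, 01-0*, 1-01*, 1-10*, 1-11*, 10-1*, 101-*, 11-1*, 111-*
[col 2] --10, -01-, 0--0, 1--1, 1-1-
Prime implicants: --10, -01-, 0--0, 1--1, 1-1-
PI chart (minterm → PIs covering it):
  0 | 0--0  (sole → essential)
  3 | -01-  (sole → essential)
  4 | 0--0  (sole → essential)
  6 | --10,0--0
  9 | 1--1  (sole → essential)
  10 | --10,-01-,1-1-
  11 | -01-,1--1,1-1-
  14 | --10,1-1-
  15 | 1--1,1-1-
Essential prime implicants: -01-, 0--0, 1--1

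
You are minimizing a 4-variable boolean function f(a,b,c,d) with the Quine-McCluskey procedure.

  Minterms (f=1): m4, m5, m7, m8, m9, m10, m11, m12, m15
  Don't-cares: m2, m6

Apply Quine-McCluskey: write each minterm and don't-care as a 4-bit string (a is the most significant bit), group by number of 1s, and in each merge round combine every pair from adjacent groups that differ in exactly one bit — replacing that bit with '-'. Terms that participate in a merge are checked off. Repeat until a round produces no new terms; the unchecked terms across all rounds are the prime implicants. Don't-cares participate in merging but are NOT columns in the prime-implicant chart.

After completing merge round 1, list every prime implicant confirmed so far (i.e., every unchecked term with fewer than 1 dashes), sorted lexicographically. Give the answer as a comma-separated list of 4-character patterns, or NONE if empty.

NONE

size-2^0 implicants → 0010(✓)  0100(✓)  0101(✓)  0110(✓)  0111(✓)  1000(✓)  1001(✓)  1010(✓)  1011(✓)  1100(✓)  1111(✓)
size-2^1 implicants → -010  -100  -111  0-10  01-0(✓)  01-1(✓)  010-(✓)  011-(✓)  1-00  1-11  10-0(✓)  10-1(✓)  100-(✓)  101-(✓)
size-2^2 implicants → 01--  10--
Unchecked terms (primes): -010, -100, -111, 0-10, 01--, 1-00, 1-11, 10--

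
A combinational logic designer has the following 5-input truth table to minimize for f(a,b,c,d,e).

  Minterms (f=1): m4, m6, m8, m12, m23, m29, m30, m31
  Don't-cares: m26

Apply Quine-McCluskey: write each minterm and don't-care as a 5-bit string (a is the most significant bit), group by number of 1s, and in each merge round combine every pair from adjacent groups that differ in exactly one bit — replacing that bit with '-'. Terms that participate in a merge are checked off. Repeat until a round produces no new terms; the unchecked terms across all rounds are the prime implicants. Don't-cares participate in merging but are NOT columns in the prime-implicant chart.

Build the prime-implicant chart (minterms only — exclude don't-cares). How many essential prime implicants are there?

Round 0: 00100✓ 00110✓ 01000✓ 01100✓ 10111✓ 11010✓ 11101✓ 11110✓ 11111✓
Round 1: 0-100 001-0 01-00 1-111 11-10 111-1 1111-
PIs = {0-100, 001-0, 01-00, 1-111, 11-10, 111-1, 1111-}
Coverage chart:
  m4: 0-100,001-0
  m6: 001-0 ←essential
  m8: 01-00 ←essential
  m12: 0-100,01-00
  m23: 1-111 ←essential
  m29: 111-1 ←essential
  m30: 11-10,1111-
  m31: 1-111,111-1,1111-
Essential: 001-0, 01-00, 1-111, 111-1

4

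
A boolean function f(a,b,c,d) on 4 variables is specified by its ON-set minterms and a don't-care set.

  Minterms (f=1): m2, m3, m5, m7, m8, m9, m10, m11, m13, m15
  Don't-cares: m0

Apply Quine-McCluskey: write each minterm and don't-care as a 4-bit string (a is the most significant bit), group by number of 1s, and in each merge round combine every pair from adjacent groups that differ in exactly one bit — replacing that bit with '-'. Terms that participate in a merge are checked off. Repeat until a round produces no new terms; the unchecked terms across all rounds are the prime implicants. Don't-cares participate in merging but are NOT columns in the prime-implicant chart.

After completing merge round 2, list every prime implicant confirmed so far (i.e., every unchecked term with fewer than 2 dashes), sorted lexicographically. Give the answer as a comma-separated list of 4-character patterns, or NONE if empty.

Round 0: 0000✓ 0010✓ 0011✓ 0101✓ 0111✓ 1000✓ 1001✓ 1010✓ 1011✓ 1101✓ 1111✓
Round 1: -000✓ -010✓ -011✓ -101✓ -111✓ 0-11✓ 00-0✓ 001-✓ 01-1✓ 1-01✓ 1-11✓ 10-0✓ 10-1✓ 100-✓ 101-✓ 11-1✓
Round 2: --11 -0-0 -01- -1-1 1--1 10--
PIs = {--11, -0-0, -01-, -1-1, 1--1, 10--}

NONE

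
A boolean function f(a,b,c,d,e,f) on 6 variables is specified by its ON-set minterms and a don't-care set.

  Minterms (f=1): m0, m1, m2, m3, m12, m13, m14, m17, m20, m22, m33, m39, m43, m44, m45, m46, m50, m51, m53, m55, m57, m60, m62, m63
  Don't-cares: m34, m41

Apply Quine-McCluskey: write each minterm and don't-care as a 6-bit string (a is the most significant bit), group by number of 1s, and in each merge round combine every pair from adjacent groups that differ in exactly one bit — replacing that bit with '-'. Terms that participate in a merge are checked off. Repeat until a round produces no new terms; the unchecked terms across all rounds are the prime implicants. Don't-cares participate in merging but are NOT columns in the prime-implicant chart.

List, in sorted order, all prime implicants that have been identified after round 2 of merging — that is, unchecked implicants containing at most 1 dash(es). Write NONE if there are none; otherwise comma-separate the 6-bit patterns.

-00001, -00010, 0-0001, 0101-0, 1-0010, 1-0111, 1-1001, 10-001, 101-01, 1010-1, 11-111, 110-11, 11001-, 1101-1, 11111-

[col 0] 000000*, 000001*, 000010*, 000011*, 001100*, 001101*, 001110*, 010001*, 010100*, 010110*, 100001*, 100010*, 100111*, 101001*, 101011*, 101100*, 101101*, 101110*, 110010*, 110011*, 110101*, 110111*, 111001*, 111100*, 111110*, 111111*
[col 1] -00001, -00010, -01100*, -01101*, -01110*, 0-0001, 0000-0*, 0000-1*, 00000-*, 00001-*, 0011-0*, 00110-*, 0101-0, 1-0010, 1-0111, 1-1001, 1-1100*, 1-1110*, 10-001, 101-01, 1010-1, 1011-0*, 10110-*, 11-111, 110-11, 11001-, 1101-1, 1111-0*, 11111-
[col 2] -011-0, -0110-, 0000--, 1-11-0
Prime implicants: -00001, -00010, -011-0, -0110-, 0-0001, 0000--, 0101-0, 1-0010, 1-0111, 1-1001, 1-11-0, 10-001, 101-01, 1010-1, 11-111, 110-11, 11001-, 1101-1, 11111-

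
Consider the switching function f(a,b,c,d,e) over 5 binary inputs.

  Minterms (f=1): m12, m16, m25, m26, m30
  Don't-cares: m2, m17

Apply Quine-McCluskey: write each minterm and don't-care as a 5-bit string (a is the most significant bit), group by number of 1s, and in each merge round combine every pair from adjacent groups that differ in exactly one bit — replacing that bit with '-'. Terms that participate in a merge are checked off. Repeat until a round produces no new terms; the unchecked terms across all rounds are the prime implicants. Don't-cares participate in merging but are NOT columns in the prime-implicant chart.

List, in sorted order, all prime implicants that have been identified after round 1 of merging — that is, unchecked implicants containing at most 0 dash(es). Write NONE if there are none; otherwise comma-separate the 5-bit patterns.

00010, 01100

Round 0: 00010 01100 10000✓ 10001✓ 11001✓ 11010✓ 11110✓
Round 1: 1-001 1000- 11-10
PIs = {00010, 01100, 1-001, 1000-, 11-10}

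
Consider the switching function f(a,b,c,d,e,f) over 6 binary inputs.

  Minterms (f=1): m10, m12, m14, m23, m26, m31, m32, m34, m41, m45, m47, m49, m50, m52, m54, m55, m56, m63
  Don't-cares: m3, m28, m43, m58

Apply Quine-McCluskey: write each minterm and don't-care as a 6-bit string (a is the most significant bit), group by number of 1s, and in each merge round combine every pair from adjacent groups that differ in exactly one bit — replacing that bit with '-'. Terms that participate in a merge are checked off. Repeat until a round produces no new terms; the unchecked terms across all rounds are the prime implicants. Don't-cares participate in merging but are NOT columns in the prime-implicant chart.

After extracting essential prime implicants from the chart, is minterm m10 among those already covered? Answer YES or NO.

NO

size-2^0 implicants → 000011  001010(✓)  001100(✓)  001110(✓)  010111(✓)  011010(✓)  011100(✓)  011111(✓)  100000(✓)  100010(✓)  101001(✓)  101011(✓)  101101(✓)  101111(✓)  110001  110010(✓)  110100(✓)  110110(✓)  110111(✓)  111000(✓)  111010(✓)  111111(✓)
size-2^1 implicants → -10111(✓)  -11010  -11111(✓)  0-1010  0-1100  001-10  0011-0  01-111(✓)  1-0010  1-1111  1000-0  101-01(✓)  101-11(✓)  1010-1(✓)  1011-1(✓)  11-010  11-111(✓)  110-10  1101-0  11011-  1110-0
size-2^2 implicants → -1-111  101--1
Unchecked terms (primes): -1-111, -11010, 0-1010, 0-1100, 000011, 001-10, 0011-0, 1-0010, 1-1111, 1000-0, 101--1, 11-010, 110-10, 110001, 1101-0, 11011-, 1110-0
Minterm coverage:
  m10 ⊆ 0-1010,001-10
  m12 ⊆ 0-1100,0011-0
  m14 ⊆ 001-10,0011-0
  m23 ⊆ -1-111 [E]
  m26 ⊆ -11010,0-1010
  m31 ⊆ -1-111 [E]
  m32 ⊆ 1000-0 [E]
  m34 ⊆ 1-0010,1000-0
  m41 ⊆ 101--1 [E]
  m45 ⊆ 101--1 [E]
  m47 ⊆ 1-1111,101--1
  m49 ⊆ 110001 [E]
  m50 ⊆ 1-0010,11-010,110-10
  m52 ⊆ 1101-0 [E]
  m54 ⊆ 110-10,1101-0,11011-
  m55 ⊆ -1-111,11011-
  m56 ⊆ 1110-0 [E]
  m63 ⊆ -1-111,1-1111
E = {-1-111, 1000-0, 101--1, 110001, 1101-0, 1110-0}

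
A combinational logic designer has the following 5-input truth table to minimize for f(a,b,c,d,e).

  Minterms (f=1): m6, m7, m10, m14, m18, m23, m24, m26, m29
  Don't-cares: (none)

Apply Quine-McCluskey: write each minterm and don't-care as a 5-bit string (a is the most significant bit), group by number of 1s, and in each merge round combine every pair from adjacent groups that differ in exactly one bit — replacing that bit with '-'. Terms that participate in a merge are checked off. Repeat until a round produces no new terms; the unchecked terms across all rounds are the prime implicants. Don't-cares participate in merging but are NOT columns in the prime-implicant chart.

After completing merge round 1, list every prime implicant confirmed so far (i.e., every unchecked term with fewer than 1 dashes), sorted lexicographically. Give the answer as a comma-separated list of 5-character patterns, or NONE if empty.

11101

Round 0: 00110✓ 00111✓ 01010✓ 01110✓ 10010✓ 10111✓ 11000✓ 11010✓ 11101
Round 1: -0111 -1010 0-110 0011- 01-10 1-010 110-0
PIs = {-0111, -1010, 0-110, 0011-, 01-10, 1-010, 110-0, 11101}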